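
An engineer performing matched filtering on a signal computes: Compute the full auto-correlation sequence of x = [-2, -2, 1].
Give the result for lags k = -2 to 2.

r_xx[k] = sum_m x[m]*x[m+k], indexed from 0, for k = -2 to 2:
  r_xx[-2] = x[2]*x[0] = -2
  r_xx[-1] = x[1]*x[0] + x[2]*x[1] = 2
  r_xx[0] = x[0]*x[0] + x[1]*x[1] + x[2]*x[2] = 9
  r_xx[1] = x[0]*x[1] + x[1]*x[2] = 2
  r_xx[2] = x[0]*x[2] = -2
r_xx = [-2, 2, 9, 2, -2]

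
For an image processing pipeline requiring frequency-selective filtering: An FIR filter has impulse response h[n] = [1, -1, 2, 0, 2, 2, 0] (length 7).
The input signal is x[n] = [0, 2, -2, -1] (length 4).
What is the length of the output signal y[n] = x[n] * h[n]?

For linear convolution, the output length is:
len(y) = len(x) + len(h) - 1 = 4 + 7 - 1 = 10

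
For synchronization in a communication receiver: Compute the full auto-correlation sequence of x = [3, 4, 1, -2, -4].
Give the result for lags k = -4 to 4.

r_xx[k] = sum_m x[m]*x[m+k], indexed from 0, for k = -4 to 4:
  r_xx[-4] = x[4]*x[0] = -12
  r_xx[-3] = x[3]*x[0] + x[4]*x[1] = -22
  r_xx[-2] = x[2]*x[0] + x[3]*x[1] + x[4]*x[2] = -9
  r_xx[-1] = x[1]*x[0] + x[2]*x[1] + x[3]*x[2] + x[4]*x[3] = 22
  r_xx[0] = x[0]*x[0] + x[1]*x[1] + x[2]*x[2] + x[3]*x[3] + x[4]*x[4] = 46
  r_xx[1] = x[0]*x[1] + x[1]*x[2] + x[2]*x[3] + x[3]*x[4] = 22
  r_xx[2] = x[0]*x[2] + x[1]*x[3] + x[2]*x[4] = -9
  r_xx[3] = x[0]*x[3] + x[1]*x[4] = -22
  r_xx[4] = x[0]*x[4] = -12
r_xx = [-12, -22, -9, 22, 46, 22, -9, -22, -12]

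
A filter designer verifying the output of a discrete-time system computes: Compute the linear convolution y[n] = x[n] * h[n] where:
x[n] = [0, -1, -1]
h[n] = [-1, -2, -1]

y[n] = sum_k x[k]*h[n-k]. Output length = len(x) + len(h) - 1 = 3 + 3 - 1 = 5.
y[0] = 0*-1 = 0
y[1] = -1*-1 + 0*-2 = 1
y[2] = -1*-1 + -1*-2 + 0*-1 = 3
y[3] = -1*-2 + -1*-1 = 3
y[4] = -1*-1 = 1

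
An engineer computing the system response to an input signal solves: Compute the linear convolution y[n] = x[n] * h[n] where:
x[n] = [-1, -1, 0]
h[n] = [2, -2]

y[n] = sum_k x[k]*h[n-k]. Output length = len(x) + len(h) - 1 = 3 + 2 - 1 = 4.
y[0] = -1*2 = -2
y[1] = -1*2 + -1*-2 = 0
y[2] = 0*2 + -1*-2 = 2
y[3] = 0*-2 = 0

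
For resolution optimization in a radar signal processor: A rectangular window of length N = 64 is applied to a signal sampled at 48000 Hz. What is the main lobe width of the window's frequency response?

For a rectangular window of length N,
the main lobe width in frequency is 2*f_s/N.
= 2*48000/64 = 1500 Hz
This determines the minimum frequency separation for resolving two sinusoids.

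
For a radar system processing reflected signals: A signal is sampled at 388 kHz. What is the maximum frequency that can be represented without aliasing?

The maximum frequency that can be represented without aliasing
is the Nyquist frequency: f_max = f_s / 2 = 388 kHz / 2 = 194 kHz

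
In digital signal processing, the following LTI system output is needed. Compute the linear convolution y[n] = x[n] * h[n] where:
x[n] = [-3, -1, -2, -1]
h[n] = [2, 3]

y[n] = sum_k x[k]*h[n-k]. Output length = len(x) + len(h) - 1 = 4 + 2 - 1 = 5.
y[0] = -3*2 = -6
y[1] = -1*2 + -3*3 = -11
y[2] = -2*2 + -1*3 = -7
y[3] = -1*2 + -2*3 = -8
y[4] = -1*3 = -3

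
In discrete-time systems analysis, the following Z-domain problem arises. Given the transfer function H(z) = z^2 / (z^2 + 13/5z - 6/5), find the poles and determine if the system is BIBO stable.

Poles are roots of the denominator: z^2 + 13/5z - 6/5 = 0.
Quadratic formula: z = [-(13/5) +/- sqrt((13/5)^2 - 4*(-6/5))] / 2
Discriminant = 169/25 + 24/5 = 289/25; sqrt = 17/5.
z = (-13/5 +/- 17/5) / 2 => z = 2/5 or z = -3.
|p1| = 3, |p2| = 2/5.
For BIBO stability, all poles must lie inside the unit circle (|p| < 1).
System is UNSTABLE since at least one |p| >= 1.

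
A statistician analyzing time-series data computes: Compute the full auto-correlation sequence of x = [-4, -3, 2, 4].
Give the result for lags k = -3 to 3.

r_xx[k] = sum_m x[m]*x[m+k], indexed from 0, for k = -3 to 3:
  r_xx[-3] = x[3]*x[0] = -16
  r_xx[-2] = x[2]*x[0] + x[3]*x[1] = -20
  r_xx[-1] = x[1]*x[0] + x[2]*x[1] + x[3]*x[2] = 14
  r_xx[0] = x[0]*x[0] + x[1]*x[1] + x[2]*x[2] + x[3]*x[3] = 45
  r_xx[1] = x[0]*x[1] + x[1]*x[2] + x[2]*x[3] = 14
  r_xx[2] = x[0]*x[2] + x[1]*x[3] = -20
  r_xx[3] = x[0]*x[3] = -16
r_xx = [-16, -20, 14, 45, 14, -20, -16]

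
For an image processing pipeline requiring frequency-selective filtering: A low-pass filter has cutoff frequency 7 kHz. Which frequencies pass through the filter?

A low-pass filter passes all frequencies below the cutoff frequency 7 kHz and attenuates higher frequencies.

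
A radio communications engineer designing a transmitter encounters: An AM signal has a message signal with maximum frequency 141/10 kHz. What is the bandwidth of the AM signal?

In AM (double-sideband), the bandwidth is twice the message frequency.
BW = 2 * f_m = 2 * 141/10 kHz = 141/5 kHz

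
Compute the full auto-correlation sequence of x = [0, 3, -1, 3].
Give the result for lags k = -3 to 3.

r_xx[k] = sum_m x[m]*x[m+k], indexed from 0, for k = -3 to 3:
  r_xx[-3] = x[3]*x[0] = 0
  r_xx[-2] = x[2]*x[0] + x[3]*x[1] = 9
  r_xx[-1] = x[1]*x[0] + x[2]*x[1] + x[3]*x[2] = -6
  r_xx[0] = x[0]*x[0] + x[1]*x[1] + x[2]*x[2] + x[3]*x[3] = 19
  r_xx[1] = x[0]*x[1] + x[1]*x[2] + x[2]*x[3] = -6
  r_xx[2] = x[0]*x[2] + x[1]*x[3] = 9
  r_xx[3] = x[0]*x[3] = 0
r_xx = [0, 9, -6, 19, -6, 9, 0]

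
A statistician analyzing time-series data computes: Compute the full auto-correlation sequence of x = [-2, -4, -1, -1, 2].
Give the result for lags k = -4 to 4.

r_xx[k] = sum_m x[m]*x[m+k], indexed from 0, for k = -4 to 4:
  r_xx[-4] = x[4]*x[0] = -4
  r_xx[-3] = x[3]*x[0] + x[4]*x[1] = -6
  r_xx[-2] = x[2]*x[0] + x[3]*x[1] + x[4]*x[2] = 4
  r_xx[-1] = x[1]*x[0] + x[2]*x[1] + x[3]*x[2] + x[4]*x[3] = 11
  r_xx[0] = x[0]*x[0] + x[1]*x[1] + x[2]*x[2] + x[3]*x[3] + x[4]*x[4] = 26
  r_xx[1] = x[0]*x[1] + x[1]*x[2] + x[2]*x[3] + x[3]*x[4] = 11
  r_xx[2] = x[0]*x[2] + x[1]*x[3] + x[2]*x[4] = 4
  r_xx[3] = x[0]*x[3] + x[1]*x[4] = -6
  r_xx[4] = x[0]*x[4] = -4
r_xx = [-4, -6, 4, 11, 26, 11, 4, -6, -4]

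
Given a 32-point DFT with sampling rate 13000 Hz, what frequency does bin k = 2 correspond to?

The frequency of DFT bin k is: f_k = k * f_s / N
f_2 = 2 * 13000 / 32 = 1625/2 Hz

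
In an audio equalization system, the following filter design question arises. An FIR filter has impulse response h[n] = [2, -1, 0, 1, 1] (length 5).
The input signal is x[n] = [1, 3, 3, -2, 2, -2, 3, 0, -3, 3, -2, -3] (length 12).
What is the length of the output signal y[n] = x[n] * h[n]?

For linear convolution, the output length is:
len(y) = len(x) + len(h) - 1 = 12 + 5 - 1 = 16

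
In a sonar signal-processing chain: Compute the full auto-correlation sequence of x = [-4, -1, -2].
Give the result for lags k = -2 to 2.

r_xx[k] = sum_m x[m]*x[m+k], indexed from 0, for k = -2 to 2:
  r_xx[-2] = x[2]*x[0] = 8
  r_xx[-1] = x[1]*x[0] + x[2]*x[1] = 6
  r_xx[0] = x[0]*x[0] + x[1]*x[1] + x[2]*x[2] = 21
  r_xx[1] = x[0]*x[1] + x[1]*x[2] = 6
  r_xx[2] = x[0]*x[2] = 8
r_xx = [8, 6, 21, 6, 8]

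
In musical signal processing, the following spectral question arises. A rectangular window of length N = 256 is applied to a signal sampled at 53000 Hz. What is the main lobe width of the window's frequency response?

For a rectangular window of length N,
the main lobe width in frequency is 2*f_s/N.
= 2*53000/256 = 6625/16 Hz
This determines the minimum frequency separation for resolving two sinusoids.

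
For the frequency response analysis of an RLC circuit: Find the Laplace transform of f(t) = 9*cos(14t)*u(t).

Standard pair: cos(wt)*u(t) <-> s/(s^2+w^2)
With w = 14: L{9*cos(14t)*u(t)} = 9s/(s^2+196)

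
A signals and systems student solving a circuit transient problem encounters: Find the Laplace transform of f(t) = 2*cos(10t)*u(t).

Standard pair: cos(wt)*u(t) <-> s/(s^2+w^2)
With w = 10: L{2*cos(10t)*u(t)} = 2s/(s^2+100)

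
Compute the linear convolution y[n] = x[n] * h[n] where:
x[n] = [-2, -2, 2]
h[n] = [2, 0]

y[n] = sum_k x[k]*h[n-k]. Output length = len(x) + len(h) - 1 = 3 + 2 - 1 = 4.
y[0] = -2*2 = -4
y[1] = -2*2 + -2*0 = -4
y[2] = 2*2 + -2*0 = 4
y[3] = 2*0 = 0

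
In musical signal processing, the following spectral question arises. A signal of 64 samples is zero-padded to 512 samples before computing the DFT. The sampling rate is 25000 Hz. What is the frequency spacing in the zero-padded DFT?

Original DFT: N = 64, resolution = f_s/N = 25000/64 = 3125/8 Hz
Zero-padded DFT: N = 512, resolution = f_s/N = 25000/512 = 3125/64 Hz
Zero-padding interpolates the spectrum (finer frequency grid)
but does NOT improve the true spectral resolution (ability to resolve close frequencies).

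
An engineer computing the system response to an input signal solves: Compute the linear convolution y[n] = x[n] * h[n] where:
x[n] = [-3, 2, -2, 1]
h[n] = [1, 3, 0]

y[n] = sum_k x[k]*h[n-k]. Output length = len(x) + len(h) - 1 = 4 + 3 - 1 = 6.
y[0] = -3*1 = -3
y[1] = 2*1 + -3*3 = -7
y[2] = -2*1 + 2*3 + -3*0 = 4
y[3] = 1*1 + -2*3 + 2*0 = -5
y[4] = 1*3 + -2*0 = 3
y[5] = 1*0 = 0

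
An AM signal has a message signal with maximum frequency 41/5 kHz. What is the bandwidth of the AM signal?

In AM (double-sideband), the bandwidth is twice the message frequency.
BW = 2 * f_m = 2 * 41/5 kHz = 82/5 kHz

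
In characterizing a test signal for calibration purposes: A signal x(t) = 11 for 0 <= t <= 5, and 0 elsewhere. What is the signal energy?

Energy = integral of |x(t)|^2 dt over the signal duration
= 11^2 * 5 = 121 * 5 = 605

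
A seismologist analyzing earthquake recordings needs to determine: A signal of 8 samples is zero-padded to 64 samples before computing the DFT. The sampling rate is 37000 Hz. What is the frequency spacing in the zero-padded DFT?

Original DFT: N = 8, resolution = f_s/N = 37000/8 = 4625 Hz
Zero-padded DFT: N = 64, resolution = f_s/N = 37000/64 = 4625/8 Hz
Zero-padding interpolates the spectrum (finer frequency grid)
but does NOT improve the true spectral resolution (ability to resolve close frequencies).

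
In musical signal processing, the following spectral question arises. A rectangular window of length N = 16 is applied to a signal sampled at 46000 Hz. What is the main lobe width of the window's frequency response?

For a rectangular window of length N,
the main lobe width in frequency is 2*f_s/N.
= 2*46000/16 = 5750 Hz
This determines the minimum frequency separation for resolving two sinusoids.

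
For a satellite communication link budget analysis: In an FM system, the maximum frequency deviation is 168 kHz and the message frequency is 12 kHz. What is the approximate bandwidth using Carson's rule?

Carson's rule: BW = 2*(delta_f + f_m)
= 2*(168 + 12) kHz = 360 kHz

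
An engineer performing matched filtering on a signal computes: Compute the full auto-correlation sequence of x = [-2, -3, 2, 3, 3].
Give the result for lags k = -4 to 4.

r_xx[k] = sum_m x[m]*x[m+k], indexed from 0, for k = -4 to 4:
  r_xx[-4] = x[4]*x[0] = -6
  r_xx[-3] = x[3]*x[0] + x[4]*x[1] = -15
  r_xx[-2] = x[2]*x[0] + x[3]*x[1] + x[4]*x[2] = -7
  r_xx[-1] = x[1]*x[0] + x[2]*x[1] + x[3]*x[2] + x[4]*x[3] = 15
  r_xx[0] = x[0]*x[0] + x[1]*x[1] + x[2]*x[2] + x[3]*x[3] + x[4]*x[4] = 35
  r_xx[1] = x[0]*x[1] + x[1]*x[2] + x[2]*x[3] + x[3]*x[4] = 15
  r_xx[2] = x[0]*x[2] + x[1]*x[3] + x[2]*x[4] = -7
  r_xx[3] = x[0]*x[3] + x[1]*x[4] = -15
  r_xx[4] = x[0]*x[4] = -6
r_xx = [-6, -15, -7, 15, 35, 15, -7, -15, -6]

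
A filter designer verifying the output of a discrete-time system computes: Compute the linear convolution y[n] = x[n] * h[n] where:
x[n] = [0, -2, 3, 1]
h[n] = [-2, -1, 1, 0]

y[n] = sum_k x[k]*h[n-k]. Output length = len(x) + len(h) - 1 = 4 + 4 - 1 = 7.
y[0] = 0*-2 = 0
y[1] = -2*-2 + 0*-1 = 4
y[2] = 3*-2 + -2*-1 + 0*1 = -4
y[3] = 1*-2 + 3*-1 + -2*1 + 0*0 = -7
y[4] = 1*-1 + 3*1 + -2*0 = 2
y[5] = 1*1 + 3*0 = 1
y[6] = 1*0 = 0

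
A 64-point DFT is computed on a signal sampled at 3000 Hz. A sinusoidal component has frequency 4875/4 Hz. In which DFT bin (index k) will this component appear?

DFT frequency resolution = f_s/N = 3000/64 = 375/8 Hz
Bin index k = f_signal / resolution = 4875/4 / 375/8 = 26
The signal frequency 4875/4 Hz falls in DFT bin k = 26.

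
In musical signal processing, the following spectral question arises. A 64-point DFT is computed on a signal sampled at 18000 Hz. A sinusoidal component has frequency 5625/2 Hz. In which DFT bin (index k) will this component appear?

DFT frequency resolution = f_s/N = 18000/64 = 1125/4 Hz
Bin index k = f_signal / resolution = 5625/2 / 1125/4 = 10
The signal frequency 5625/2 Hz falls in DFT bin k = 10.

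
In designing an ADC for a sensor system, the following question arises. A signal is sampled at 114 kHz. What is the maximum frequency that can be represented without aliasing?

The maximum frequency that can be represented without aliasing
is the Nyquist frequency: f_max = f_s / 2 = 114 kHz / 2 = 57 kHz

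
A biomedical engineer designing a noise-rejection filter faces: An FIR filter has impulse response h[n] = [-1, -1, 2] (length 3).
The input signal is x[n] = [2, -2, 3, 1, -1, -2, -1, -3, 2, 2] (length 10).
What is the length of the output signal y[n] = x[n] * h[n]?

For linear convolution, the output length is:
len(y) = len(x) + len(h) - 1 = 10 + 3 - 1 = 12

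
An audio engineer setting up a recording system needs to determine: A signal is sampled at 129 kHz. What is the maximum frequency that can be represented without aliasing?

The maximum frequency that can be represented without aliasing
is the Nyquist frequency: f_max = f_s / 2 = 129 kHz / 2 = 129/2 kHz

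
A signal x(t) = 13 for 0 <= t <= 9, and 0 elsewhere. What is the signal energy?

Energy = integral of |x(t)|^2 dt over the signal duration
= 13^2 * 9 = 169 * 9 = 1521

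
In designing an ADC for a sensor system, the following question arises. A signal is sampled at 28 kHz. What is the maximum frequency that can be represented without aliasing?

The maximum frequency that can be represented without aliasing
is the Nyquist frequency: f_max = f_s / 2 = 28 kHz / 2 = 14 kHz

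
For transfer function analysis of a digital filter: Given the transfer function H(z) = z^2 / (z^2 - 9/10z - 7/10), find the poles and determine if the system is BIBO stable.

Poles are roots of the denominator: z^2 - 9/10z - 7/10 = 0.
Quadratic formula: z = [-(-9/10) +/- sqrt((-9/10)^2 - 4*(-7/10))] / 2
Discriminant = 81/100 + 14/5 = 361/100; sqrt = 19/10.
z = (9/10 +/- 19/10) / 2 => z = 7/5 or z = -1/2.
|p1| = 7/5, |p2| = 1/2.
For BIBO stability, all poles must lie inside the unit circle (|p| < 1).
System is UNSTABLE since at least one |p| >= 1.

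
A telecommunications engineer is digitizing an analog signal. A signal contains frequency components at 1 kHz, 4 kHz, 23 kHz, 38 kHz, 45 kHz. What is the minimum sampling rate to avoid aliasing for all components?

The highest frequency component is f_max = 45 kHz.
Nyquist rate = 2 * f_max = 2 * 45 kHz = 90 kHz.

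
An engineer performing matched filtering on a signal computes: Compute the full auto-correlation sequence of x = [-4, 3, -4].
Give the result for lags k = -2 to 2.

r_xx[k] = sum_m x[m]*x[m+k], indexed from 0, for k = -2 to 2:
  r_xx[-2] = x[2]*x[0] = 16
  r_xx[-1] = x[1]*x[0] + x[2]*x[1] = -24
  r_xx[0] = x[0]*x[0] + x[1]*x[1] + x[2]*x[2] = 41
  r_xx[1] = x[0]*x[1] + x[1]*x[2] = -24
  r_xx[2] = x[0]*x[2] = 16
r_xx = [16, -24, 41, -24, 16]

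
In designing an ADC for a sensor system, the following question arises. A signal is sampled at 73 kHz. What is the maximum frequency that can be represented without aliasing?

The maximum frequency that can be represented without aliasing
is the Nyquist frequency: f_max = f_s / 2 = 73 kHz / 2 = 73/2 kHz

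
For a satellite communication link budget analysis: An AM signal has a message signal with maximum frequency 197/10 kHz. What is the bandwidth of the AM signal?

In AM (double-sideband), the bandwidth is twice the message frequency.
BW = 2 * f_m = 2 * 197/10 kHz = 197/5 kHz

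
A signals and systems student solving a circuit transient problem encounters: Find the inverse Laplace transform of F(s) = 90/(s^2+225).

Standard pair: w/(s^2+w^2) <-> sin(wt)*u(t)
Recognize w^2 = 225, so w = 15; numerator 90 = 6*15.
f(t) = 6*sin(15t)*u(t)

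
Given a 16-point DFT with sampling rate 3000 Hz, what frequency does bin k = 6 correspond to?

The frequency of DFT bin k is: f_k = k * f_s / N
f_6 = 6 * 3000 / 16 = 1125 Hz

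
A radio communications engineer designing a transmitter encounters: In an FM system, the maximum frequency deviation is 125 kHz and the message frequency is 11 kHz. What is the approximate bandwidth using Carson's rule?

Carson's rule: BW = 2*(delta_f + f_m)
= 2*(125 + 11) kHz = 272 kHz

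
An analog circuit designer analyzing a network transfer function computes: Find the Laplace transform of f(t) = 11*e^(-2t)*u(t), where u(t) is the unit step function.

Standard Laplace transform pair:
e^(-at)*u(t) <-> 1/(s+a)
With a = 2: L{11*e^(-2t)*u(t)} = 11/(s+2), ROC: Re(s) > -2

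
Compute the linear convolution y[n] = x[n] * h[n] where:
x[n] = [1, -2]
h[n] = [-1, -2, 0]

y[n] = sum_k x[k]*h[n-k]. Output length = len(x) + len(h) - 1 = 2 + 3 - 1 = 4.
y[0] = 1*-1 = -1
y[1] = -2*-1 + 1*-2 = 0
y[2] = -2*-2 + 1*0 = 4
y[3] = -2*0 = 0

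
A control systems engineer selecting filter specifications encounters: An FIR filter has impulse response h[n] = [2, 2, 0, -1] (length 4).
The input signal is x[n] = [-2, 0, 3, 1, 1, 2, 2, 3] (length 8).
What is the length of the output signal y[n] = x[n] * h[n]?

For linear convolution, the output length is:
len(y) = len(x) + len(h) - 1 = 8 + 4 - 1 = 11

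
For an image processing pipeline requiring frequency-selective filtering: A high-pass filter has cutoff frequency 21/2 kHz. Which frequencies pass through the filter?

A high-pass filter passes all frequencies above the cutoff frequency 21/2 kHz and attenuates lower frequencies.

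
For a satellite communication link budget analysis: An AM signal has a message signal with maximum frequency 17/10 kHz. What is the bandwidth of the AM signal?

In AM (double-sideband), the bandwidth is twice the message frequency.
BW = 2 * f_m = 2 * 17/10 kHz = 17/5 kHz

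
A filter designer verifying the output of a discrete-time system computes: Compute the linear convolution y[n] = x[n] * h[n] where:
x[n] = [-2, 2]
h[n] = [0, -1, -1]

y[n] = sum_k x[k]*h[n-k]. Output length = len(x) + len(h) - 1 = 2 + 3 - 1 = 4.
y[0] = -2*0 = 0
y[1] = 2*0 + -2*-1 = 2
y[2] = 2*-1 + -2*-1 = 0
y[3] = 2*-1 = -2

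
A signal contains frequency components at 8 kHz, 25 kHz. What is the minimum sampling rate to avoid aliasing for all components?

The highest frequency component is f_max = 25 kHz.
Nyquist rate = 2 * f_max = 2 * 25 kHz = 50 kHz.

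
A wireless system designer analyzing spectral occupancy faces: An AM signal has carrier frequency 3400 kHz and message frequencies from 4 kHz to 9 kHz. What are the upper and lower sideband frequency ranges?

Upper sideband (USB) = fc + [fm_low, fm_high] = 3400 + [4, 9] = [3404, 3409] kHz
Lower sideband (LSB) = fc - [fm_high, fm_low] = 3400 - [9, 4] = [3391, 3396] kHz
Total occupied spectrum: 3391 kHz to 3409 kHz (plus carrier at 3400 kHz)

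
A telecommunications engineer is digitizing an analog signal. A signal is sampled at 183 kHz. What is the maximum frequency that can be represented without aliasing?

The maximum frequency that can be represented without aliasing
is the Nyquist frequency: f_max = f_s / 2 = 183 kHz / 2 = 183/2 kHz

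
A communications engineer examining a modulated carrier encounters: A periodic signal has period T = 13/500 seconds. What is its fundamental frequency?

The fundamental frequency is the reciprocal of the period.
f = 1/T = 1/(13/500) = 500/13 Hz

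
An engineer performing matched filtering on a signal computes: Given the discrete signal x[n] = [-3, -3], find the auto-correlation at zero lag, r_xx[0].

The auto-correlation at zero lag r_xx[0] equals the signal energy.
r_xx[0] = sum of x[n]^2 = (-3)^2 + (-3)^2
= 9 + 9 = 18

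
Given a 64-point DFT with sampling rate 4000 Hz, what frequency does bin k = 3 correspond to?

The frequency of DFT bin k is: f_k = k * f_s / N
f_3 = 3 * 4000 / 64 = 375/2 Hz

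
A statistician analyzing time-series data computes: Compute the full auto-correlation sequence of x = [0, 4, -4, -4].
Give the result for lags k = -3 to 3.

r_xx[k] = sum_m x[m]*x[m+k], indexed from 0, for k = -3 to 3:
  r_xx[-3] = x[3]*x[0] = 0
  r_xx[-2] = x[2]*x[0] + x[3]*x[1] = -16
  r_xx[-1] = x[1]*x[0] + x[2]*x[1] + x[3]*x[2] = 0
  r_xx[0] = x[0]*x[0] + x[1]*x[1] + x[2]*x[2] + x[3]*x[3] = 48
  r_xx[1] = x[0]*x[1] + x[1]*x[2] + x[2]*x[3] = 0
  r_xx[2] = x[0]*x[2] + x[1]*x[3] = -16
  r_xx[3] = x[0]*x[3] = 0
r_xx = [0, -16, 0, 48, 0, -16, 0]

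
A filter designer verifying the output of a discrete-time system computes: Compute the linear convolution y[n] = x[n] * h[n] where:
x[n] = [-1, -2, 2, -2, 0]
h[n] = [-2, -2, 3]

y[n] = sum_k x[k]*h[n-k]. Output length = len(x) + len(h) - 1 = 5 + 3 - 1 = 7.
y[0] = -1*-2 = 2
y[1] = -2*-2 + -1*-2 = 6
y[2] = 2*-2 + -2*-2 + -1*3 = -3
y[3] = -2*-2 + 2*-2 + -2*3 = -6
y[4] = 0*-2 + -2*-2 + 2*3 = 10
y[5] = 0*-2 + -2*3 = -6
y[6] = 0*3 = 0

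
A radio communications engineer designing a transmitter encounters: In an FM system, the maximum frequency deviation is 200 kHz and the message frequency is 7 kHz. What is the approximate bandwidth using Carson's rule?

Carson's rule: BW = 2*(delta_f + f_m)
= 2*(200 + 7) kHz = 414 kHz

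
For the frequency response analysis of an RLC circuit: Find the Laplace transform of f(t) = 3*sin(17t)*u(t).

Standard pair: sin(wt)*u(t) <-> w/(s^2+w^2)
With w = 17: L{3*sin(17t)*u(t)} = 51/(s^2+289)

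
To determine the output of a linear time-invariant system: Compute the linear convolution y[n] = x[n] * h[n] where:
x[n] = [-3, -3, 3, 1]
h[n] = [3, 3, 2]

y[n] = sum_k x[k]*h[n-k]. Output length = len(x) + len(h) - 1 = 4 + 3 - 1 = 6.
y[0] = -3*3 = -9
y[1] = -3*3 + -3*3 = -18
y[2] = 3*3 + -3*3 + -3*2 = -6
y[3] = 1*3 + 3*3 + -3*2 = 6
y[4] = 1*3 + 3*2 = 9
y[5] = 1*2 = 2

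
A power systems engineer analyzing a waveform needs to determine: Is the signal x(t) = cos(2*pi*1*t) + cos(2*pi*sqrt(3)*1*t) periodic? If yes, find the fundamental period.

f1 = 1 Hz, f2 = 1*sqrt(3) Hz
Ratio f2/f1 = sqrt(3), which is irrational.
Since the frequency ratio is irrational, no common period exists.
The signal is not periodic.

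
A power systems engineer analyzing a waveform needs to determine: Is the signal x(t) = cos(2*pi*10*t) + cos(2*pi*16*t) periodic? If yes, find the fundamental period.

f1 = 10 Hz, f2 = 16 Hz
Period T1 = 1/10, T2 = 1/16
Ratio T1/T2 = 16/10, which is rational.
The signal is periodic with fundamental period T = 1/GCD(10,16) = 1/2 s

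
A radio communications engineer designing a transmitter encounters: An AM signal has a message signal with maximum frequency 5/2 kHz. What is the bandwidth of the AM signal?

In AM (double-sideband), the bandwidth is twice the message frequency.
BW = 2 * f_m = 2 * 5/2 kHz = 5 kHz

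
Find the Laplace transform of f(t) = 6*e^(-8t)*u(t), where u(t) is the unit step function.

Standard Laplace transform pair:
e^(-at)*u(t) <-> 1/(s+a)
With a = 8: L{6*e^(-8t)*u(t)} = 6/(s+8), ROC: Re(s) > -8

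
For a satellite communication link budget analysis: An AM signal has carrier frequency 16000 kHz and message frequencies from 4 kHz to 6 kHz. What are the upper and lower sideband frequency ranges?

Upper sideband (USB) = fc + [fm_low, fm_high] = 16000 + [4, 6] = [16004, 16006] kHz
Lower sideband (LSB) = fc - [fm_high, fm_low] = 16000 - [6, 4] = [15994, 15996] kHz
Total occupied spectrum: 15994 kHz to 16006 kHz (plus carrier at 16000 kHz)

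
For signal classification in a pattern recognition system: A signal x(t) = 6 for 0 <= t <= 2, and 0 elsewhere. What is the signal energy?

Energy = integral of |x(t)|^2 dt over the signal duration
= 6^2 * 2 = 36 * 2 = 72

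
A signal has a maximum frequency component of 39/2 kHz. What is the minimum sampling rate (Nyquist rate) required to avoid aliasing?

By the Nyquist-Shannon sampling theorem,
the minimum sampling rate (Nyquist rate) must be at least 2 * f_max.
Nyquist rate = 2 * 39/2 kHz = 39 kHz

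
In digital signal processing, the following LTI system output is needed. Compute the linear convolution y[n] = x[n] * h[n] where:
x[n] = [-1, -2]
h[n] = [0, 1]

y[n] = sum_k x[k]*h[n-k]. Output length = len(x) + len(h) - 1 = 2 + 2 - 1 = 3.
y[0] = -1*0 = 0
y[1] = -2*0 + -1*1 = -1
y[2] = -2*1 = -2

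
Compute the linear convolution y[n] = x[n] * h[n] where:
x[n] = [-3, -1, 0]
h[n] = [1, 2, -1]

y[n] = sum_k x[k]*h[n-k]. Output length = len(x) + len(h) - 1 = 3 + 3 - 1 = 5.
y[0] = -3*1 = -3
y[1] = -1*1 + -3*2 = -7
y[2] = 0*1 + -1*2 + -3*-1 = 1
y[3] = 0*2 + -1*-1 = 1
y[4] = 0*-1 = 0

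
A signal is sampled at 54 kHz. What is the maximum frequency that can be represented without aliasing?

The maximum frequency that can be represented without aliasing
is the Nyquist frequency: f_max = f_s / 2 = 54 kHz / 2 = 27 kHz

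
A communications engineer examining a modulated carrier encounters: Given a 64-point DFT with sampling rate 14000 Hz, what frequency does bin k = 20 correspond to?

The frequency of DFT bin k is: f_k = k * f_s / N
f_20 = 20 * 14000 / 64 = 4375 Hz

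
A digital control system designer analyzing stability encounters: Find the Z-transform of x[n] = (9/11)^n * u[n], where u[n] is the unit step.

The Z-transform of a^n * u[n] is z/(z-a) for |z| > |a|.
Here a = 9/11, so X(z) = z/(z - (9/11)) = 11z/(11z - 9)
ROC: |z| > 9/11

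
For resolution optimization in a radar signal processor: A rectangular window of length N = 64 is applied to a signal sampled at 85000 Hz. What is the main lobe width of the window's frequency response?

For a rectangular window of length N,
the main lobe width in frequency is 2*f_s/N.
= 2*85000/64 = 10625/4 Hz
This determines the minimum frequency separation for resolving two sinusoids.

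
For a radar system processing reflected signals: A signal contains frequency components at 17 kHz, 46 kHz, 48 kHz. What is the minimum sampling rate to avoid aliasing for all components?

The highest frequency component is f_max = 48 kHz.
Nyquist rate = 2 * f_max = 2 * 48 kHz = 96 kHz.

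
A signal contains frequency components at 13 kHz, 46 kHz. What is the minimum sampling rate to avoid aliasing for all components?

The highest frequency component is f_max = 46 kHz.
Nyquist rate = 2 * f_max = 2 * 46 kHz = 92 kHz.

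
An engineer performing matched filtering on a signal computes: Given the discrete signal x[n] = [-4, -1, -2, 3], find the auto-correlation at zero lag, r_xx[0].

The auto-correlation at zero lag r_xx[0] equals the signal energy.
r_xx[0] = sum of x[n]^2 = (-4)^2 + (-1)^2 + (-2)^2 + 3^2
= 16 + 1 + 4 + 9 = 30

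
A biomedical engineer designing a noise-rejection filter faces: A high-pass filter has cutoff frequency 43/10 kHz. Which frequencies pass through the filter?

A high-pass filter passes all frequencies above the cutoff frequency 43/10 kHz and attenuates lower frequencies.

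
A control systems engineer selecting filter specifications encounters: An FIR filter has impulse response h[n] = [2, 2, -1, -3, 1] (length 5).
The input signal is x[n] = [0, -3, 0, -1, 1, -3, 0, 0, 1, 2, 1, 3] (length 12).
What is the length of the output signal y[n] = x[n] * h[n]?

For linear convolution, the output length is:
len(y) = len(x) + len(h) - 1 = 12 + 5 - 1 = 16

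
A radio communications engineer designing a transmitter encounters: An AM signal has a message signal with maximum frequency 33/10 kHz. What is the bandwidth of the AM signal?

In AM (double-sideband), the bandwidth is twice the message frequency.
BW = 2 * f_m = 2 * 33/10 kHz = 33/5 kHz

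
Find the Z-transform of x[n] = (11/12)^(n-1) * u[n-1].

Time-shifting property: if X(z) = Z{x[n]}, then Z{x[n-d]} = z^(-d) * X(z)
X(z) = z/(z - 11/12) for x[n] = (11/12)^n * u[n]
Z{x[n-1]} = z^(-1) * z/(z - 11/12) = 1/(z - 11/12)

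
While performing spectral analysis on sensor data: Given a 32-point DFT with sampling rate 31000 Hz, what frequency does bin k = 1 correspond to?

The frequency of DFT bin k is: f_k = k * f_s / N
f_1 = 1 * 31000 / 32 = 3875/4 Hz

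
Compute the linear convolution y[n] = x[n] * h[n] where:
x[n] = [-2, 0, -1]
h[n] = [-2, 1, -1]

y[n] = sum_k x[k]*h[n-k]. Output length = len(x) + len(h) - 1 = 3 + 3 - 1 = 5.
y[0] = -2*-2 = 4
y[1] = 0*-2 + -2*1 = -2
y[2] = -1*-2 + 0*1 + -2*-1 = 4
y[3] = -1*1 + 0*-1 = -1
y[4] = -1*-1 = 1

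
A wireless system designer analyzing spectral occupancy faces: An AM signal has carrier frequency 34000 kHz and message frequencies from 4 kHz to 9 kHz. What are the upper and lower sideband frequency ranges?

Upper sideband (USB) = fc + [fm_low, fm_high] = 34000 + [4, 9] = [34004, 34009] kHz
Lower sideband (LSB) = fc - [fm_high, fm_low] = 34000 - [9, 4] = [33991, 33996] kHz
Total occupied spectrum: 33991 kHz to 34009 kHz (plus carrier at 34000 kHz)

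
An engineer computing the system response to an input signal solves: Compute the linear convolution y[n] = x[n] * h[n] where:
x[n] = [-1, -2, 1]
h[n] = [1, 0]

y[n] = sum_k x[k]*h[n-k]. Output length = len(x) + len(h) - 1 = 3 + 2 - 1 = 4.
y[0] = -1*1 = -1
y[1] = -2*1 + -1*0 = -2
y[2] = 1*1 + -2*0 = 1
y[3] = 1*0 = 0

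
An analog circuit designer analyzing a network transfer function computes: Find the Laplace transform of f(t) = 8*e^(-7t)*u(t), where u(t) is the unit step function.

Standard Laplace transform pair:
e^(-at)*u(t) <-> 1/(s+a)
With a = 7: L{8*e^(-7t)*u(t)} = 8/(s+7), ROC: Re(s) > -7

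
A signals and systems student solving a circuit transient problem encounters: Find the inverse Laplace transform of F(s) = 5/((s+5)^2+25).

Standard pair: w/((s+a)^2+w^2) <-> e^(-at)*sin(wt)*u(t)
With a=5, w=5: f(t) = e^(-5t)*sin(5t)*u(t)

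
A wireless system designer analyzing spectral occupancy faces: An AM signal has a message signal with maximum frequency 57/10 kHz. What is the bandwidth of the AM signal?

In AM (double-sideband), the bandwidth is twice the message frequency.
BW = 2 * f_m = 2 * 57/10 kHz = 57/5 kHz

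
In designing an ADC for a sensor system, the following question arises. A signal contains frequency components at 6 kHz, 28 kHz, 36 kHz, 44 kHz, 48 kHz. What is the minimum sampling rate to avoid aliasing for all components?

The highest frequency component is f_max = 48 kHz.
Nyquist rate = 2 * f_max = 2 * 48 kHz = 96 kHz.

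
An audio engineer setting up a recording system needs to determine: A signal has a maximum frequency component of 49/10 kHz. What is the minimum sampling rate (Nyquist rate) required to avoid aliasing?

By the Nyquist-Shannon sampling theorem,
the minimum sampling rate (Nyquist rate) must be at least 2 * f_max.
Nyquist rate = 2 * 49/10 kHz = 49/5 kHz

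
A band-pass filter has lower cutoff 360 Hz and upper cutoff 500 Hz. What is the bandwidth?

Bandwidth = f_high - f_low
= 500 Hz - 360 Hz = 140 Hz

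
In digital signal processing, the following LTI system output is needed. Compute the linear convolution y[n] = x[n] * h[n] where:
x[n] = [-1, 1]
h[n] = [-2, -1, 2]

y[n] = sum_k x[k]*h[n-k]. Output length = len(x) + len(h) - 1 = 2 + 3 - 1 = 4.
y[0] = -1*-2 = 2
y[1] = 1*-2 + -1*-1 = -1
y[2] = 1*-1 + -1*2 = -3
y[3] = 1*2 = 2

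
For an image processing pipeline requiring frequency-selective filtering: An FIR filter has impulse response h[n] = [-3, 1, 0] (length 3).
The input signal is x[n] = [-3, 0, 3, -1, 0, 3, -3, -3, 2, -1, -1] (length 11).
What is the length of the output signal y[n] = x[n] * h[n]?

For linear convolution, the output length is:
len(y) = len(x) + len(h) - 1 = 11 + 3 - 1 = 13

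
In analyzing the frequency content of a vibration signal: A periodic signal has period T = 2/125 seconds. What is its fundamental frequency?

The fundamental frequency is the reciprocal of the period.
f = 1/T = 1/(2/125) = 125/2 Hz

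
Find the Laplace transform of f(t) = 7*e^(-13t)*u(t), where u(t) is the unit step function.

Standard Laplace transform pair:
e^(-at)*u(t) <-> 1/(s+a)
With a = 13: L{7*e^(-13t)*u(t)} = 7/(s+13), ROC: Re(s) > -13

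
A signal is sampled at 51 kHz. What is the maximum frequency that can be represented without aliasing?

The maximum frequency that can be represented without aliasing
is the Nyquist frequency: f_max = f_s / 2 = 51 kHz / 2 = 51/2 kHz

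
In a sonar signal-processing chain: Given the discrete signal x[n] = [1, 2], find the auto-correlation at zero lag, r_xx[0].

The auto-correlation at zero lag r_xx[0] equals the signal energy.
r_xx[0] = sum of x[n]^2 = 1^2 + 2^2
= 1 + 4 = 5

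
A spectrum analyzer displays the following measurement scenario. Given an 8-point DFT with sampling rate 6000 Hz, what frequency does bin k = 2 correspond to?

The frequency of DFT bin k is: f_k = k * f_s / N
f_2 = 2 * 6000 / 8 = 1500 Hz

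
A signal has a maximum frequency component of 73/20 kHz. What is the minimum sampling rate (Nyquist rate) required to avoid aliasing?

By the Nyquist-Shannon sampling theorem,
the minimum sampling rate (Nyquist rate) must be at least 2 * f_max.
Nyquist rate = 2 * 73/20 kHz = 73/10 kHz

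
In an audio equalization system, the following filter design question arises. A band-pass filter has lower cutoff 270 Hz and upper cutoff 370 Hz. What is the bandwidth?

Bandwidth = f_high - f_low
= 370 Hz - 270 Hz = 100 Hz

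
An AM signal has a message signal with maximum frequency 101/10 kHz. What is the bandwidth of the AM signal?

In AM (double-sideband), the bandwidth is twice the message frequency.
BW = 2 * f_m = 2 * 101/10 kHz = 101/5 kHz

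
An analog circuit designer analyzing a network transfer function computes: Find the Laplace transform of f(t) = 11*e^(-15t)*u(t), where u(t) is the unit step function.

Standard Laplace transform pair:
e^(-at)*u(t) <-> 1/(s+a)
With a = 15: L{11*e^(-15t)*u(t)} = 11/(s+15), ROC: Re(s) > -15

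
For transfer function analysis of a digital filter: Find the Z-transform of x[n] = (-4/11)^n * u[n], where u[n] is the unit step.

The Z-transform of a^n * u[n] is z/(z-a) for |z| > |a|.
Here a = -4/11, so X(z) = z/(z - (-4/11)) = 11z/(11z + 4)
ROC: |z| > 4/11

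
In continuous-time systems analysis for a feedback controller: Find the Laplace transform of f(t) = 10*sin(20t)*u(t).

Standard pair: sin(wt)*u(t) <-> w/(s^2+w^2)
With w = 20: L{10*sin(20t)*u(t)} = 200/(s^2+400)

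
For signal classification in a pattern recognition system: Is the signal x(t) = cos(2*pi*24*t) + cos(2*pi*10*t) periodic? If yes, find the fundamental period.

f1 = 24 Hz, f2 = 10 Hz
Period T1 = 1/24, T2 = 1/10
Ratio T1/T2 = 10/24, which is rational.
The signal is periodic with fundamental period T = 1/GCD(24,10) = 1/2 s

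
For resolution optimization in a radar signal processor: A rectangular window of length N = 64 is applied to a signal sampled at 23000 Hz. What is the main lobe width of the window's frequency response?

For a rectangular window of length N,
the main lobe width in frequency is 2*f_s/N.
= 2*23000/64 = 2875/4 Hz
This determines the minimum frequency separation for resolving two sinusoids.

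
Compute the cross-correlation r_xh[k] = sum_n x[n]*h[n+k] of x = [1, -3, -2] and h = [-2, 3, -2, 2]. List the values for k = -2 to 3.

Both sequences indexed from 0 and zero outside their support.
Lags with overlap: k = -2 to 3.
  r_xh[-2] = x[2]*h[0] = 4
  r_xh[-1] = x[1]*h[0] + x[2]*h[1] = 0
  r_xh[0] = x[0]*h[0] + x[1]*h[1] + x[2]*h[2] = -7
  r_xh[1] = x[0]*h[1] + x[1]*h[2] + x[2]*h[3] = 5
  r_xh[2] = x[0]*h[2] + x[1]*h[3] = -8
  r_xh[3] = x[0]*h[3] = 2
r_xh = [4, 0, -7, 5, -8, 2] (for k = -2, ..., 3)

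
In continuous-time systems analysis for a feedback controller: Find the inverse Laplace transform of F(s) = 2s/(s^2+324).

Standard pair: s/(s^2+w^2) <-> cos(wt)*u(t)
With k=2, w=18: f(t) = 2*cos(18t)*u(t)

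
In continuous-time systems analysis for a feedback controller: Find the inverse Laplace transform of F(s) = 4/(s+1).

Standard pair: k/(s+a) <-> k*e^(-at)*u(t)
With k=4, a=1: f(t) = 4*e^(-t)*u(t)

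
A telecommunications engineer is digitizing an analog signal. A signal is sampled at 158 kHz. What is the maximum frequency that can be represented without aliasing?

The maximum frequency that can be represented without aliasing
is the Nyquist frequency: f_max = f_s / 2 = 158 kHz / 2 = 79 kHz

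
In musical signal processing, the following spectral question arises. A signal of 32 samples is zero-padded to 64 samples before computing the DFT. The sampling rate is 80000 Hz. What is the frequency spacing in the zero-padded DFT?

Original DFT: N = 32, resolution = f_s/N = 80000/32 = 2500 Hz
Zero-padded DFT: N = 64, resolution = f_s/N = 80000/64 = 1250 Hz
Zero-padding interpolates the spectrum (finer frequency grid)
but does NOT improve the true spectral resolution (ability to resolve close frequencies).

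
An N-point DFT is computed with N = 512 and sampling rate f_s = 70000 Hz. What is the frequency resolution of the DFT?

DFT frequency resolution = f_s / N
= 70000 / 512 = 4375/32 Hz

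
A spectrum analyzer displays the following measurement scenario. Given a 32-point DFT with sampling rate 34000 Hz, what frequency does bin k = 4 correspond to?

The frequency of DFT bin k is: f_k = k * f_s / N
f_4 = 4 * 34000 / 32 = 4250 Hz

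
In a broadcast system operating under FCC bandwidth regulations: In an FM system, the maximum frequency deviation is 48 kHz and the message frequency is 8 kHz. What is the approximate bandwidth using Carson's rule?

Carson's rule: BW = 2*(delta_f + f_m)
= 2*(48 + 8) kHz = 112 kHz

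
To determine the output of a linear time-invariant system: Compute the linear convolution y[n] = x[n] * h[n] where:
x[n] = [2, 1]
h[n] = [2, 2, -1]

y[n] = sum_k x[k]*h[n-k]. Output length = len(x) + len(h) - 1 = 2 + 3 - 1 = 4.
y[0] = 2*2 = 4
y[1] = 1*2 + 2*2 = 6
y[2] = 1*2 + 2*-1 = 0
y[3] = 1*-1 = -1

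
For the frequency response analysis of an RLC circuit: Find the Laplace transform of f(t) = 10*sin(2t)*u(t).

Standard pair: sin(wt)*u(t) <-> w/(s^2+w^2)
With w = 2: L{10*sin(2t)*u(t)} = 20/(s^2+4)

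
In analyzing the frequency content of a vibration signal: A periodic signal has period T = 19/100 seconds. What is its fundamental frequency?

The fundamental frequency is the reciprocal of the period.
f = 1/T = 1/(19/100) = 100/19 Hz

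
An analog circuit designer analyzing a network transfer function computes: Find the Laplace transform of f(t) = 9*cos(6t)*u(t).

Standard pair: cos(wt)*u(t) <-> s/(s^2+w^2)
With w = 6: L{9*cos(6t)*u(t)} = 9s/(s^2+36)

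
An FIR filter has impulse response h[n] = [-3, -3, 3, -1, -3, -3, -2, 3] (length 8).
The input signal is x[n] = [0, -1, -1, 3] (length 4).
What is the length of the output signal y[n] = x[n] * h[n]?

For linear convolution, the output length is:
len(y) = len(x) + len(h) - 1 = 4 + 8 - 1 = 11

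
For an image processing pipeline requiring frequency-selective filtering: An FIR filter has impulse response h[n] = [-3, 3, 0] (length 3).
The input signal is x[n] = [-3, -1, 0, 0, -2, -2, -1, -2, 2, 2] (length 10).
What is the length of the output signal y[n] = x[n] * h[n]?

For linear convolution, the output length is:
len(y) = len(x) + len(h) - 1 = 10 + 3 - 1 = 12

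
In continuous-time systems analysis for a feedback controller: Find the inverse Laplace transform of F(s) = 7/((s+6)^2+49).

Standard pair: w/((s+a)^2+w^2) <-> e^(-at)*sin(wt)*u(t)
With a=6, w=7: f(t) = e^(-6t)*sin(7t)*u(t)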